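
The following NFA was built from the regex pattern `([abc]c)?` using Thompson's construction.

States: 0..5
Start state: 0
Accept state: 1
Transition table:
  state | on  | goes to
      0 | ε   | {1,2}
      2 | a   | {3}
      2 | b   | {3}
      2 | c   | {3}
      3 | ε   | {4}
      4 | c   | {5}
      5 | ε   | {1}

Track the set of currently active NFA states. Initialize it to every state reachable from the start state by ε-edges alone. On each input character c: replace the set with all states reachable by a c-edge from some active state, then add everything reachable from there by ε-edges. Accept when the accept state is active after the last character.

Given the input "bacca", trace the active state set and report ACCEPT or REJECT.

Answer: REJECT

Trace:
start: ε-closure({0}) = {0,1,2}
'b' @ 1: {3,4}
'a' @ 2: {}  — dead — no transitions
rest 'cca' ignored (set empty)
after full input: {}  (accept=1 not in)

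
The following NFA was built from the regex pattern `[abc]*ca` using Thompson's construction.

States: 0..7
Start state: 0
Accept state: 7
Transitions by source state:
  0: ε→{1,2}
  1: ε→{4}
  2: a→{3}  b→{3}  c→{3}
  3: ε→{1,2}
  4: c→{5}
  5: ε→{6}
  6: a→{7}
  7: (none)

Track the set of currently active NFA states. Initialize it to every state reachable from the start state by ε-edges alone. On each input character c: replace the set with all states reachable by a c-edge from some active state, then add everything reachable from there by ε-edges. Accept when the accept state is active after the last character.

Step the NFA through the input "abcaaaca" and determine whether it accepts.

S₀ = ε-closure({0}) = {0,1,2,4}
'a' @ 1: {1,2,3,4}
'b' @ 2: {1,2,3,4}
'c' @ 3: {1,2,3,4,5,6}
'a' @ 4: {1,2,3,4,7}  (accept∈set)
'a' @ 5: {1,2,3,4}
'a' @ 6: {1,2,3,4}
'c' @ 7: {1,2,3,4,5,6}
'a' @ 8: {1,2,3,4,7}  (accept∈set)
after full input: {1,2,3,4,7}  (accept=7 in)

Answer: ACCEPT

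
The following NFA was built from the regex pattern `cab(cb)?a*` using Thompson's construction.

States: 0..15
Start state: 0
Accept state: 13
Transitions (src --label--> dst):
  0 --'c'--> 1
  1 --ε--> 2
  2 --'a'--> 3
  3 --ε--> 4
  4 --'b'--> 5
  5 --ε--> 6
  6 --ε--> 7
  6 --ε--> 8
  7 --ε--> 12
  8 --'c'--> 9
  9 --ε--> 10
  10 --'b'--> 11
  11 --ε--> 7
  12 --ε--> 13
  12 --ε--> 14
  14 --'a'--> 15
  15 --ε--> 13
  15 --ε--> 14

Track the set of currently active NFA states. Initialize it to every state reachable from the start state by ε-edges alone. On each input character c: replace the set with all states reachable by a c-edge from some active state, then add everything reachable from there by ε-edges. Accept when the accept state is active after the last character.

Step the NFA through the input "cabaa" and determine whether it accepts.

start: ε-closure({0}) = {0}
'c' @ 1: {1,2}
'a' @ 2: {3,4}
'b' @ 3: {5,6,7,8,12,13,14}  (accept∈set)
'a' @ 4: {13,14,15}  (accept∈set)
'a' @ 5: {13,14,15}  (accept∈set)
final: {13,14,15}; accept 13 in set

Answer: ACCEPT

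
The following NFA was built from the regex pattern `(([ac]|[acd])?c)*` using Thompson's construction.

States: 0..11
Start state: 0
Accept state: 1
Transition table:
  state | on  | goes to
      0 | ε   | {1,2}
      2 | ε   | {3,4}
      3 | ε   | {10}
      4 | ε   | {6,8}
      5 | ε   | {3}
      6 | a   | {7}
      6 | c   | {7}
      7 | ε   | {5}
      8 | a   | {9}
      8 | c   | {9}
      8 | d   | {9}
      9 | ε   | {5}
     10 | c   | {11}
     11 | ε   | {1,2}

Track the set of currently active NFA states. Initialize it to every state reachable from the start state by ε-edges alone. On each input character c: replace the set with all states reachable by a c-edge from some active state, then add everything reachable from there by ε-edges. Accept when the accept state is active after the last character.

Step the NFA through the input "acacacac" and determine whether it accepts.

Answer: ACCEPT

Derivation:
start: ε-closure({0}) = {0,1,2,3,4,6,8,10}
'a' @ 1: {3,5,7,9,10}
'c' @ 2: {1,2,3,4,6,8,10,11}  [accepting]
'a' @ 3: {3,5,7,9,10}
'c' @ 4: {1,2,3,4,6,8,10,11}  [accepting]
'a' @ 5: {3,5,7,9,10}
'c' @ 6: {1,2,3,4,6,8,10,11}  [accepting]
'a' @ 7: {3,5,7,9,10}
'c' @ 8: {1,2,3,4,6,8,10,11}  [accepting]
final: {1,2,3,4,6,8,10,11}; accept 1 in set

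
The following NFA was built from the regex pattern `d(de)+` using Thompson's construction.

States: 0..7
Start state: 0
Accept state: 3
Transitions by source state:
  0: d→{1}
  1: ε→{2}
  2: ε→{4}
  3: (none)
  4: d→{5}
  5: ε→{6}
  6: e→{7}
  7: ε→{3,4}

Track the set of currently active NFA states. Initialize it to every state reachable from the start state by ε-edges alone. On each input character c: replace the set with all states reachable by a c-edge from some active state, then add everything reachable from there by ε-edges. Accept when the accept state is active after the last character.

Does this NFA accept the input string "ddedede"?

Answer: ACCEPT

Steps:
start: ε-closure({0}) = {0}
'd' @ 1: {1,2,4}
'd' @ 2: {5,6}
'e' @ 3: {3,4,7}  ✓accept
'd' @ 4: {5,6}
'e' @ 5: {3,4,7}  ✓accept
'd' @ 6: {5,6}
'e' @ 7: {3,4,7}  ✓accept
end set {3,4,7} — state 3 in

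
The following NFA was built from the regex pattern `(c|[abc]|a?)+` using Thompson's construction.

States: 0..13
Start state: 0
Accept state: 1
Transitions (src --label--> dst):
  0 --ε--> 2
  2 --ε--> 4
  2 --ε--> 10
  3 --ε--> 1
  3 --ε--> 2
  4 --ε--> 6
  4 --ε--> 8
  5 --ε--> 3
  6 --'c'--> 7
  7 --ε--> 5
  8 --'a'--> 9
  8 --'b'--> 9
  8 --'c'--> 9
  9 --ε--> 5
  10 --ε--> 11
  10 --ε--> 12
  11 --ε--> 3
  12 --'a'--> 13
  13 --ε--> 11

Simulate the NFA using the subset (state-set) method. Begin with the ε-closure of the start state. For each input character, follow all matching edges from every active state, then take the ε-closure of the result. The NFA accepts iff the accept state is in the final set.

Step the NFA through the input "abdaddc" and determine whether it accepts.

Answer: REJECT

Trace:
start: ε-closure({0}) = {0,1,2,3,4,6,8,10,11,12}
'a' @ 1: {1,2,3,4,5,6,8,9,10,11,12,13}  [accepting]
'b' @ 2: {1,2,3,4,5,6,8,9,10,11,12}  [accepting]
'd' @ 3: {}  — state set empty
rest 'addc' ignored (set empty)
after full input: {}  (accept=1 not in)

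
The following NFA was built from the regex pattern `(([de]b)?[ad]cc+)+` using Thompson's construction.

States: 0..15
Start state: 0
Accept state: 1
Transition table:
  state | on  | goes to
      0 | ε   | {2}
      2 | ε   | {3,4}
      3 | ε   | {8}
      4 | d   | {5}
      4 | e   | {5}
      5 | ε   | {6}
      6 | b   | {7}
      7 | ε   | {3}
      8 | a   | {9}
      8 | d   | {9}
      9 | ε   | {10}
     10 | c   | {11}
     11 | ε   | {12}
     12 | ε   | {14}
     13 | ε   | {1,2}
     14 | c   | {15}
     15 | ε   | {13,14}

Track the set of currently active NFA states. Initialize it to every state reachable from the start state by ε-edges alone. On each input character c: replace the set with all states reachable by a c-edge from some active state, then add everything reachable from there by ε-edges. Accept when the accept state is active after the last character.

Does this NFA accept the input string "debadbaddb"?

start: ε-closure({0}) = {0,2,3,4,8}
'd' @ 1: {5,6,9,10}
'e' @ 2: {}  — state set empty
rest 'badbaddb' ignored (set empty)
after full input: {}  (accept=1 not in)

Answer: REJECT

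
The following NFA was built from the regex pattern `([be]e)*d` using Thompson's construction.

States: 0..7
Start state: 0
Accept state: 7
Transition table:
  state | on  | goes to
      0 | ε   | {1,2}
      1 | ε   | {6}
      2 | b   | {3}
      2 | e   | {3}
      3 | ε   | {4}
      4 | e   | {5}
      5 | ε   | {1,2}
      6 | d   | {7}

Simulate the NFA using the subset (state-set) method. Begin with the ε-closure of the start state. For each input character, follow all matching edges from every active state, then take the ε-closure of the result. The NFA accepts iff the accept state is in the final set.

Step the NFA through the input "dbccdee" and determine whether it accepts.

start: ε-closure({0}) = {0,1,2,6}
'd' @ 1: {7}  ✓accept
'b' @ 2: {}  — no active states
rest 'ccdee' ignored (set empty)
final: {}; accept 7 not in set

Answer: REJECT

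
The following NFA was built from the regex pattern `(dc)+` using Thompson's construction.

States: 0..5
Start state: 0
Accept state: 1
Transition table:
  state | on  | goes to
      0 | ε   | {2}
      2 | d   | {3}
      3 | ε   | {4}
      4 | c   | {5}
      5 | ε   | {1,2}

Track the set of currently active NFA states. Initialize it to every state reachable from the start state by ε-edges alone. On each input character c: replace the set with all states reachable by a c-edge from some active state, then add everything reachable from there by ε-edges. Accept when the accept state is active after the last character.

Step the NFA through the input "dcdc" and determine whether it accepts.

S₀ = ε-closure({0}) = {0,2}
'd' @ 1: {3,4}
'c' @ 2: {1,2,5}  (accept∈set)
'd' @ 3: {3,4}
'c' @ 4: {1,2,5}  (accept∈set)
final: {1,2,5}; accept 1 in set

Answer: ACCEPT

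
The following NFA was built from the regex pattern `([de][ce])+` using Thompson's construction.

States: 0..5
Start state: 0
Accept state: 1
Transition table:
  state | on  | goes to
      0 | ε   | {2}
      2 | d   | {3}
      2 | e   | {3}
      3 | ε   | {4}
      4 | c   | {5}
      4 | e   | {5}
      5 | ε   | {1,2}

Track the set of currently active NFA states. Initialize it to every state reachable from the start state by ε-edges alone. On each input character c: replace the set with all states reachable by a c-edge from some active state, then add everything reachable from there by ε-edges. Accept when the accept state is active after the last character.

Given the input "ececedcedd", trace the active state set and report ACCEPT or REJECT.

initial (ε-close {0}): {0,2}
'e' @ 1: {3,4}
'c' @ 2: {1,2,5}  ✓accept
'e' @ 3: {3,4}
'c' @ 4: {1,2,5}  ✓accept
'e' @ 5: {3,4}
'd' @ 6: {}  — dead — no transitions
rest 'cedd' ignored (set empty)
final: {}; accept 1 not in set

Answer: REJECT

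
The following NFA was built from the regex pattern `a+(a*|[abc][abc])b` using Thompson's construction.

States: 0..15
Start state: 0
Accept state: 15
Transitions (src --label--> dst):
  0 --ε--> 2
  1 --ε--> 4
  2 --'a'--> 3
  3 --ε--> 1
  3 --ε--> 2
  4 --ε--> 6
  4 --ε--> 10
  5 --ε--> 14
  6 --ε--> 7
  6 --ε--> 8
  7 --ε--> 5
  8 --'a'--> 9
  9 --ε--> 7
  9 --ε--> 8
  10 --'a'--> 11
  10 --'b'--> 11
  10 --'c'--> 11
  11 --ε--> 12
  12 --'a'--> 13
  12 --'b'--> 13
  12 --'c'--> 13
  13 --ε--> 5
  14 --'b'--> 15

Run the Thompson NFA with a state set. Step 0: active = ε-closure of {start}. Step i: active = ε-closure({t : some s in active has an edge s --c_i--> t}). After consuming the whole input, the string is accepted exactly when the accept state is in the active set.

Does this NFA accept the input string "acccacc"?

Answer: REJECT

Derivation:
start: ε-closure({0}) = {0,2}
'a' @ 1: {1,2,3,4,5,6,7,8,10,14}
'c' @ 2: {11,12}
'c' @ 3: {5,13,14}
'c' @ 4: {}  — no active states
rest 'acc' ignored (set empty)
end set {} — state 15 not in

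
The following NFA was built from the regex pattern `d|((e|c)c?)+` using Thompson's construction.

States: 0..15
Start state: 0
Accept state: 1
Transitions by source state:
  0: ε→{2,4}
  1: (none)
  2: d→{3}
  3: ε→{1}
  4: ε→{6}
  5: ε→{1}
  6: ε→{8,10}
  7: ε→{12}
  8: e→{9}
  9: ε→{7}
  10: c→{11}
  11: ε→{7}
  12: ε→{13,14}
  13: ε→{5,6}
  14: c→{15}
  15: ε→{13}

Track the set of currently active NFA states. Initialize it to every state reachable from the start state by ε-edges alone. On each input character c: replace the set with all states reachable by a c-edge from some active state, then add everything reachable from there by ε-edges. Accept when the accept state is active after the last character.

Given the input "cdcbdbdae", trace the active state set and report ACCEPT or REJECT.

Answer: REJECT

Trace:
initial (ε-close {0}): {0,2,4,6,8,10}
'c' @ 1: {1,5,6,7,8,10,11,12,13,14}  (accept∈set)
'd' @ 2: {}  — dead — no transitions
rest 'cbdbdae' ignored (set empty)
end set {} — state 1 not in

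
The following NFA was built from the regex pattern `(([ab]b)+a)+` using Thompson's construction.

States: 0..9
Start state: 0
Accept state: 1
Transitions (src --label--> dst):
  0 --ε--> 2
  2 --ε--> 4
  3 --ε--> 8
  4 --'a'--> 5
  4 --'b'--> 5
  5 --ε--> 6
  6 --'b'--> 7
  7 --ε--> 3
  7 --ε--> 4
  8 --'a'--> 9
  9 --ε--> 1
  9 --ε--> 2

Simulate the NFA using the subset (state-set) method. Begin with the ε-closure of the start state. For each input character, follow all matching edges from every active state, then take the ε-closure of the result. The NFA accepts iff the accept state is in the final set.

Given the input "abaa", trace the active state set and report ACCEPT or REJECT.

Answer: REJECT

Derivation:
S₀ = ε-closure({0}) = {0,2,4}
'a' @ 1: {5,6}
'b' @ 2: {3,4,7,8}
'a' @ 3: {1,2,4,5,6,9}  (accept∈set)
'a' @ 4: {5,6}
end set {5,6} — state 1 not in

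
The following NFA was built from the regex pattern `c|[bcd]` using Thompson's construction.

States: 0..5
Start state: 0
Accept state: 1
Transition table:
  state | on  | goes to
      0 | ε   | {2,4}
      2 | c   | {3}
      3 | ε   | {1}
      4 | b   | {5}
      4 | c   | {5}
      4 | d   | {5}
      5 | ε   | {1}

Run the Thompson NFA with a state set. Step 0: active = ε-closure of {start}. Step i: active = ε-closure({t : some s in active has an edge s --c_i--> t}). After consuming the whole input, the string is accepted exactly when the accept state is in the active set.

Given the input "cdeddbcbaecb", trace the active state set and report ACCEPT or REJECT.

Answer: REJECT

Steps:
start: ε-closure({0}) = {0,2,4}
'c' @ 1: {1,3,5}  ✓accept
'd' @ 2: {}  — state set empty
rest 'eddbcbaecb' ignored (set empty)
final: {}; accept 1 not in set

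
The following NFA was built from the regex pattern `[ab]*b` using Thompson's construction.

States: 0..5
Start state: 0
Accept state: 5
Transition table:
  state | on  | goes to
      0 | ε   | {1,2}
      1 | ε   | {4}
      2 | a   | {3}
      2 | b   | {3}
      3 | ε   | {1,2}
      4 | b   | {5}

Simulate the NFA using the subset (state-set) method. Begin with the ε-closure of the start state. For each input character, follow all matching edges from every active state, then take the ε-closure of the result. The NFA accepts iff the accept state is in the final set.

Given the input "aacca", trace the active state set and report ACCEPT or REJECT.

initial (ε-close {0}): {0,1,2,4}
'a' @ 1: {1,2,3,4}
'a' @ 2: {1,2,3,4}
'c' @ 3: {}  — no active states
rest 'ca' ignored (set empty)
after full input: {}  (accept=5 not in)

Answer: REJECT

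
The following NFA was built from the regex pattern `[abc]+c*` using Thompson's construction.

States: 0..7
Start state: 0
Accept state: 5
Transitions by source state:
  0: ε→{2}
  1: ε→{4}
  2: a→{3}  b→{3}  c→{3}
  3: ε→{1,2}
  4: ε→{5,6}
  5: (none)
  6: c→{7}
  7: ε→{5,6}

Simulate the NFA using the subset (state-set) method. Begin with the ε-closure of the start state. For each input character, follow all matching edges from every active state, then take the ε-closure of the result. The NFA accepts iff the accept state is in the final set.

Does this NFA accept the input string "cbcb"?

start: ε-closure({0}) = {0,2}
'c' @ 1: {1,2,3,4,5,6}  (accept∈set)
'b' @ 2: {1,2,3,4,5,6}  (accept∈set)
'c' @ 3: {1,2,3,4,5,6,7}  (accept∈set)
'b' @ 4: {1,2,3,4,5,6}  (accept∈set)
end set {1,2,3,4,5,6} — state 5 in

Answer: ACCEPT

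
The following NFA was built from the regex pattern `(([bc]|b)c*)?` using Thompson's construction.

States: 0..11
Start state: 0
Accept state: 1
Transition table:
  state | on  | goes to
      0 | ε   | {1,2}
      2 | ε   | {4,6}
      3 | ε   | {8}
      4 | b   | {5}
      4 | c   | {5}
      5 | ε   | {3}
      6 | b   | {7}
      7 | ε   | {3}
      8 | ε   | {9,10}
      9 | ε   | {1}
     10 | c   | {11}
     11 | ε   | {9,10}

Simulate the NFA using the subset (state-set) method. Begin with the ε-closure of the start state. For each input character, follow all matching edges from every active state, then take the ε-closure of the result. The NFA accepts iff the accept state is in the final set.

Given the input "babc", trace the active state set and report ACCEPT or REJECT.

initial (ε-close {0}): {0,1,2,4,6}
'b' @ 1: {1,3,5,7,8,9,10}  (accept∈set)
'a' @ 2: {}  — dead — no transitions
rest 'bc' ignored (set empty)
final: {}; accept 1 not in set

Answer: REJECT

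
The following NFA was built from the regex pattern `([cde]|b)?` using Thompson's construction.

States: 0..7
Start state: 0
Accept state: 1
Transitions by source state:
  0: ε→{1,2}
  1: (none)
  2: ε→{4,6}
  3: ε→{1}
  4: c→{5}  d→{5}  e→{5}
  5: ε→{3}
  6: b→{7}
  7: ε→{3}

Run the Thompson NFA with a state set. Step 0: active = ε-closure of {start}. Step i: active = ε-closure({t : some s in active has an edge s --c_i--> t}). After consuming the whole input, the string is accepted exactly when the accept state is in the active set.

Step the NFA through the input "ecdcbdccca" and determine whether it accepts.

S₀ = ε-closure({0}) = {0,1,2,4,6}
'e' @ 1: {1,3,5}  [accepting]
'c' @ 2: {}  — state set empty
rest 'dcbdccca' ignored (set empty)
end set {} — state 1 not in

Answer: REJECT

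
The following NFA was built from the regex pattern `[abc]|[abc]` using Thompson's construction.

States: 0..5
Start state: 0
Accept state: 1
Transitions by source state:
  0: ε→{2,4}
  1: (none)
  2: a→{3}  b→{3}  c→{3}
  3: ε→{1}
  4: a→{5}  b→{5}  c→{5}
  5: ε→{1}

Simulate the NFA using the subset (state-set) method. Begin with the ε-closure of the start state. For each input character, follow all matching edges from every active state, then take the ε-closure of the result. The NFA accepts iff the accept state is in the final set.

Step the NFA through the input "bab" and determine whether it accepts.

initial (ε-close {0}): {0,2,4}
'b' @ 1: {1,3,5}  ✓accept
'a' @ 2: {}  — dead — no transitions
rest 'b' ignored (set empty)
end set {} — state 1 not in

Answer: REJECT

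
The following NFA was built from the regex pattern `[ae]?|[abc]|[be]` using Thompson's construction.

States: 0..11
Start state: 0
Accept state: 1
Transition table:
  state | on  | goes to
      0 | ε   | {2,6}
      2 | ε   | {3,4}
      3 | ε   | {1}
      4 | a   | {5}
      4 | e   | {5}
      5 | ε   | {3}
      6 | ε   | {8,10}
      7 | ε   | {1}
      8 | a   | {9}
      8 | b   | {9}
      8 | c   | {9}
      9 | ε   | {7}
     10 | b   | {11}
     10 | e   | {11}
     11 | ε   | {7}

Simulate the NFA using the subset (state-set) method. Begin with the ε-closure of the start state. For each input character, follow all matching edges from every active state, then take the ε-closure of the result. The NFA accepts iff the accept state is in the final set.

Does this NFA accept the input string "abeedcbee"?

start: ε-closure({0}) = {0,1,2,3,4,6,8,10}
'a' @ 1: {1,3,5,7,9}  [accepting]
'b' @ 2: {}  — state set empty
rest 'eedcbee' ignored (set empty)
after full input: {}  (accept=1 not in)

Answer: REJECT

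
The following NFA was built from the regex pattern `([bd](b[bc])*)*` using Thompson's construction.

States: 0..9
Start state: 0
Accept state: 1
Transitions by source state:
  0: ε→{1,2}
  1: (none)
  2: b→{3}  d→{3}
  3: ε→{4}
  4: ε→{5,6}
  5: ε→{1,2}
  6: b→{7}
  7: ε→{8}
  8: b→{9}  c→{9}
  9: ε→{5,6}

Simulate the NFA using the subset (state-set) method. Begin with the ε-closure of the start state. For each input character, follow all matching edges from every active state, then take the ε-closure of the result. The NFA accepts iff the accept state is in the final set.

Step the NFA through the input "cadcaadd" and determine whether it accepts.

Answer: REJECT

Steps:
start: ε-closure({0}) = {0,1,2}
'c' @ 1: {}  — state set empty
rest 'adcaadd' ignored (set empty)
final: {}; accept 1 not in set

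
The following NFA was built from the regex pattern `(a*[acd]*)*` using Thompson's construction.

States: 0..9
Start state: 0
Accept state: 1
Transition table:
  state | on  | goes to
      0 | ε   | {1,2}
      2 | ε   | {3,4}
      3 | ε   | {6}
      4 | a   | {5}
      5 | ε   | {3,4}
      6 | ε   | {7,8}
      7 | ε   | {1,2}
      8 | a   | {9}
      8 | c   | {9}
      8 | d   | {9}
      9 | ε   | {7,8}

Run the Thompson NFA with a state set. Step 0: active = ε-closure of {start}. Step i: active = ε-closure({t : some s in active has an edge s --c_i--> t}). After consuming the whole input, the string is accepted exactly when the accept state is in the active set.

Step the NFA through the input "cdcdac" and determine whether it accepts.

Answer: ACCEPT

Trace:
start: ε-closure({0}) = {0,1,2,3,4,6,7,8}
'c' @ 1: {1,2,3,4,6,7,8,9}  [accepting]
'd' @ 2: {1,2,3,4,6,7,8,9}  [accepting]
'c' @ 3: {1,2,3,4,6,7,8,9}  [accepting]
'd' @ 4: {1,2,3,4,6,7,8,9}  [accepting]
'a' @ 5: {1,2,3,4,5,6,7,8,9}  [accepting]
'c' @ 6: {1,2,3,4,6,7,8,9}  [accepting]
end set {1,2,3,4,6,7,8,9} — state 1 in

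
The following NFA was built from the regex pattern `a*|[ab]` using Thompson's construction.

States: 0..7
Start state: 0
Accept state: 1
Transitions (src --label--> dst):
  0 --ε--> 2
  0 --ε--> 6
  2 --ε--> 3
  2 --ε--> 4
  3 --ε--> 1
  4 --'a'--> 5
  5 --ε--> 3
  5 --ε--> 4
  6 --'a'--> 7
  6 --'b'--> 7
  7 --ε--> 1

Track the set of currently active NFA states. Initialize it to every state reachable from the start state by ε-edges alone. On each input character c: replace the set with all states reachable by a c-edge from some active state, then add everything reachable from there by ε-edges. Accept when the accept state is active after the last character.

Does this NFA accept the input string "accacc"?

initial (ε-close {0}): {0,1,2,3,4,6}
'a' @ 1: {1,3,4,5,7}  [accepting]
'c' @ 2: {}  — dead — no transitions
rest 'cacc' ignored (set empty)
end set {} — state 1 not in

Answer: REJECT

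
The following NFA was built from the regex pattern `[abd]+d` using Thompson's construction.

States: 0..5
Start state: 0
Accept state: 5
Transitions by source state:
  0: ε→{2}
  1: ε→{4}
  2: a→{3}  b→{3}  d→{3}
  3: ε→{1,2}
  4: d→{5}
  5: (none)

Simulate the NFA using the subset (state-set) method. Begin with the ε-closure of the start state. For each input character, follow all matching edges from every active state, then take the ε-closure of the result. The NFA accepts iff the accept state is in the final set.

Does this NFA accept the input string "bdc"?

Answer: REJECT

Derivation:
start: ε-closure({0}) = {0,2}
'b' @ 1: {1,2,3,4}
'd' @ 2: {1,2,3,4,5}  (accept∈set)
'c' @ 3: {}  — state set empty
final: {}; accept 5 not in set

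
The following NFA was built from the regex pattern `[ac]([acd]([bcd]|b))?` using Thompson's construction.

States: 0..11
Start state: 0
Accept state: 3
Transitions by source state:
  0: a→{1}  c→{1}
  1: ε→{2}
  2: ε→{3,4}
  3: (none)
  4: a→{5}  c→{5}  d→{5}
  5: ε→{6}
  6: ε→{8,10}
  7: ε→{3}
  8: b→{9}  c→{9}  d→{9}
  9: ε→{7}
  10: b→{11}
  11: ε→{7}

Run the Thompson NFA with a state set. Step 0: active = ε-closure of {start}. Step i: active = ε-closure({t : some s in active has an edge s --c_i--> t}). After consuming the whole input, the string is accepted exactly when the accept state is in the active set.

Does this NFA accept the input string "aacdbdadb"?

S₀ = ε-closure({0}) = {0}
'a' @ 1: {1,2,3,4}  (accept∈set)
'a' @ 2: {5,6,8,10}
'c' @ 3: {3,7,9}  (accept∈set)
'd' @ 4: {}  — state set empty
rest 'bdadb' ignored (set empty)
end set {} — state 3 not in

Answer: REJECT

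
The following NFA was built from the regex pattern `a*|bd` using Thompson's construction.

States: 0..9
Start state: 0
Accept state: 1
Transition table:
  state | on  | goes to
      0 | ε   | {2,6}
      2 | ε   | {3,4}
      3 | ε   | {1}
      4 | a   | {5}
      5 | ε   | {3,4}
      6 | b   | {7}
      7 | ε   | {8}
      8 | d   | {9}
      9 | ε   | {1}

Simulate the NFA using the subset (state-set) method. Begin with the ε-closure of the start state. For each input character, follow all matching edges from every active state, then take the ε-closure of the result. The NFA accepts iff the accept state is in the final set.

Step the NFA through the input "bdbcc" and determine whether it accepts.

initial (ε-close {0}): {0,1,2,3,4,6}
'b' @ 1: {7,8}
'd' @ 2: {1,9}  [accepting]
'b' @ 3: {}  — dead — no transitions
rest 'cc' ignored (set empty)
after full input: {}  (accept=1 not in)

Answer: REJECT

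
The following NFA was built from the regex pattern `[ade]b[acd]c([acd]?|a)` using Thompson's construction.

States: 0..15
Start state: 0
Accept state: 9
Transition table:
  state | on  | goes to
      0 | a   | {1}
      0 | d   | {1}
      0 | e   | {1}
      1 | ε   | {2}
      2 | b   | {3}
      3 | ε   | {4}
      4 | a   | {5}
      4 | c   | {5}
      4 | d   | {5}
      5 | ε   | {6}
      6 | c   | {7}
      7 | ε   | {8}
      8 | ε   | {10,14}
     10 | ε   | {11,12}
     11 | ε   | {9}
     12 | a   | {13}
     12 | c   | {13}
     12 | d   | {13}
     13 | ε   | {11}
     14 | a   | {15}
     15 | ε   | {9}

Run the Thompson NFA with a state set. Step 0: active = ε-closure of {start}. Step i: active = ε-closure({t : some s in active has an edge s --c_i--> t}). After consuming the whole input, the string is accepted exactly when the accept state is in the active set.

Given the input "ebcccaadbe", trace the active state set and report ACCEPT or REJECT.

Answer: REJECT

Derivation:
start: ε-closure({0}) = {0}
'e' @ 1: {1,2}
'b' @ 2: {3,4}
'c' @ 3: {5,6}
'c' @ 4: {7,8,9,10,11,12,14}  ✓accept
'c' @ 5: {9,11,13}  ✓accept
'a' @ 6: {}  — no active states
rest 'adbe' ignored (set empty)
end set {} — state 9 not in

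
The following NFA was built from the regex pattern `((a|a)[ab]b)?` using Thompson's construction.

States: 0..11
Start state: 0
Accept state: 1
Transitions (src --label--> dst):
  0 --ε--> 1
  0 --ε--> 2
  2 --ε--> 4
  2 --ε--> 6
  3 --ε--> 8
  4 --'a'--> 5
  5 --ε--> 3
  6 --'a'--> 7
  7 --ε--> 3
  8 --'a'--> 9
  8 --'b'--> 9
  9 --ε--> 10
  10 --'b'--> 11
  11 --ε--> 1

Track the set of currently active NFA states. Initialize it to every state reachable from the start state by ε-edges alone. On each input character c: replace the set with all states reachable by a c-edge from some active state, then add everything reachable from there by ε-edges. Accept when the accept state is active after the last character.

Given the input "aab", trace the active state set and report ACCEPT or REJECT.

initial (ε-close {0}): {0,1,2,4,6}
'a' @ 1: {3,5,7,8}
'a' @ 2: {9,10}
'b' @ 3: {1,11}  (accept∈set)
end set {1,11} — state 1 in

Answer: ACCEPT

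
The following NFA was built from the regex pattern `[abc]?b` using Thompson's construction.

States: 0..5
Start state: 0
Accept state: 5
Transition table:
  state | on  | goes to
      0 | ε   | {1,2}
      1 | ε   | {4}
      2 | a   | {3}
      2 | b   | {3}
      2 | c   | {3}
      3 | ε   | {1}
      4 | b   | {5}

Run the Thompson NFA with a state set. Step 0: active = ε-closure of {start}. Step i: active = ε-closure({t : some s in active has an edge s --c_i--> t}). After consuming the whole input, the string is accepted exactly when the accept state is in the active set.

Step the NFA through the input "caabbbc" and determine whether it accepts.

initial (ε-close {0}): {0,1,2,4}
'c' @ 1: {1,3,4}
'a' @ 2: {}  — no active states
rest 'abbbc' ignored (set empty)
final: {}; accept 5 not in set

Answer: REJECT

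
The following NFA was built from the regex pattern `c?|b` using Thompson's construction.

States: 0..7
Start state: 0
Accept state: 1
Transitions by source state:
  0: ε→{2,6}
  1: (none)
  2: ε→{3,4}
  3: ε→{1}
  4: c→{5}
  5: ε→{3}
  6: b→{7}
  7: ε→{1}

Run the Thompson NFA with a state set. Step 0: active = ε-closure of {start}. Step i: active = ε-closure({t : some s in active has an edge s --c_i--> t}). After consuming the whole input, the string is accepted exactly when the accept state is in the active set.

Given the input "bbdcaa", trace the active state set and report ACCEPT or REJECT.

Answer: REJECT

Trace:
S₀ = ε-closure({0}) = {0,1,2,3,4,6}
'b' @ 1: {1,7}  [accepting]
'b' @ 2: {}  — state set empty
rest 'dcaa' ignored (set empty)
after full input: {}  (accept=1 not in)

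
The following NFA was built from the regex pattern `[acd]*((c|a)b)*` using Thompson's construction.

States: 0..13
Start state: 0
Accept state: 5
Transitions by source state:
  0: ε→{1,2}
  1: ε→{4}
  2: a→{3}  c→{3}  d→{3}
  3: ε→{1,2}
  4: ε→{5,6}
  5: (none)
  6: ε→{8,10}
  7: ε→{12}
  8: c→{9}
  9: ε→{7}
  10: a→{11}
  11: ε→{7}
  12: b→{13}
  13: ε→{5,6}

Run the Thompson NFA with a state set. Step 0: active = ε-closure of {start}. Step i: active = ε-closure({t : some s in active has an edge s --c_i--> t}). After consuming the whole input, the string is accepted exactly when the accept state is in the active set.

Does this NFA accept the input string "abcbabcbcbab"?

Answer: ACCEPT

Steps:
S₀ = ε-closure({0}) = {0,1,2,4,5,6,8,10}
'a' @ 1: {1,2,3,4,5,6,7,8,10,11,12}  [accepting]
'b' @ 2: {5,6,8,10,13}  [accepting]
'c' @ 3: {7,9,12}
'b' @ 4: {5,6,8,10,13}  [accepting]
'a' @ 5: {7,11,12}
'b' @ 6: {5,6,8,10,13}  [accepting]
'c' @ 7: {7,9,12}
'b' @ 8: {5,6,8,10,13}  [accepting]
'c' @ 9: {7,9,12}
'b' @ 10: {5,6,8,10,13}  [accepting]
'a' @ 11: {7,11,12}
'b' @ 12: {5,6,8,10,13}  [accepting]
end set {5,6,8,10,13} — state 5 in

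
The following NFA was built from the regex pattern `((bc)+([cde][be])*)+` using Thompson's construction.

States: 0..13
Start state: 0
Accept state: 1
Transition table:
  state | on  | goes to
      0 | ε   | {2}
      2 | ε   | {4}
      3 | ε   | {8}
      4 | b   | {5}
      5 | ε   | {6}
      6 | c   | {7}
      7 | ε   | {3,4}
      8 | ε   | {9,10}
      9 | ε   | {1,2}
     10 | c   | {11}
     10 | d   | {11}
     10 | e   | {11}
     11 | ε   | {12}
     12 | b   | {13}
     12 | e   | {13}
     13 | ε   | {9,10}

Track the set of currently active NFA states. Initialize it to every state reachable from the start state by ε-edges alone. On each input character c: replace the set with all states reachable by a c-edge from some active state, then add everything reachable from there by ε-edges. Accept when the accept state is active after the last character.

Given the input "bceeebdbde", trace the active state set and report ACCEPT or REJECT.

Answer: ACCEPT

Derivation:
initial (ε-close {0}): {0,2,4}
'b' @ 1: {5,6}
'c' @ 2: {1,2,3,4,7,8,9,10}  (accept∈set)
'e' @ 3: {11,12}
'e' @ 4: {1,2,4,9,10,13}  (accept∈set)
'e' @ 5: {11,12}
'b' @ 6: {1,2,4,9,10,13}  (accept∈set)
'd' @ 7: {11,12}
'b' @ 8: {1,2,4,9,10,13}  (accept∈set)
'd' @ 9: {11,12}
'e' @ 10: {1,2,4,9,10,13}  (accept∈set)
end set {1,2,4,9,10,13} — state 1 in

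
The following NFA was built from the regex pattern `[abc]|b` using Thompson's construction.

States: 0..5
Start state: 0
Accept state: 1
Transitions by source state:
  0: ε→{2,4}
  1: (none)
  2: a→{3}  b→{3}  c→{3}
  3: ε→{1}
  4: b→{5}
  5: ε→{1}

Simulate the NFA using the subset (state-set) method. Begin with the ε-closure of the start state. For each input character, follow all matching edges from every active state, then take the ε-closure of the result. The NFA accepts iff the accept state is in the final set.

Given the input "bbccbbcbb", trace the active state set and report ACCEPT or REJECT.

Answer: REJECT

Steps:
S₀ = ε-closure({0}) = {0,2,4}
'b' @ 1: {1,3,5}  [accepting]
'b' @ 2: {}  — state set empty
rest 'ccbbcbb' ignored (set empty)
end set {} — state 1 not in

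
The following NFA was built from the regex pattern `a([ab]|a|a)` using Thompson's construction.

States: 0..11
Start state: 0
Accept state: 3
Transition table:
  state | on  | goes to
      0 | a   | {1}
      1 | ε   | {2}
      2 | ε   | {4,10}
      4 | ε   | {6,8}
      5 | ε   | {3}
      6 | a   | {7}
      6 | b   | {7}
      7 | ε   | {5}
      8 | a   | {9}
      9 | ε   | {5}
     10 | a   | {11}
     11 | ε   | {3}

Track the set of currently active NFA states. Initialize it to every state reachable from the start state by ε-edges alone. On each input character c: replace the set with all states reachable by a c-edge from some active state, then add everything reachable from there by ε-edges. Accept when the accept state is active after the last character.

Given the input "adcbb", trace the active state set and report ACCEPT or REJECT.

Answer: REJECT

Steps:
start: ε-closure({0}) = {0}
'a' @ 1: {1,2,4,6,8,10}
'd' @ 2: {}  — dead — no transitions
rest 'cbb' ignored (set empty)
after full input: {}  (accept=3 not in)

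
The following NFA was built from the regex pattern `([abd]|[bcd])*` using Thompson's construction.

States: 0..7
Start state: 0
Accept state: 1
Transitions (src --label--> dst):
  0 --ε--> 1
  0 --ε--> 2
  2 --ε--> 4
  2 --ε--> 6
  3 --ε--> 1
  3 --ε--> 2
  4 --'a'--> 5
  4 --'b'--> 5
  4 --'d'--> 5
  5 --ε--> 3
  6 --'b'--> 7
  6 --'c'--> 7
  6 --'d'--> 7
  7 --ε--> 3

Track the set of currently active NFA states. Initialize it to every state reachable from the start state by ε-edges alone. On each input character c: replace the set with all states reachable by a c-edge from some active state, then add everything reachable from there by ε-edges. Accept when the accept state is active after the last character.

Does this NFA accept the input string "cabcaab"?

initial (ε-close {0}): {0,1,2,4,6}
'c' @ 1: {1,2,3,4,6,7}  [accepting]
'a' @ 2: {1,2,3,4,5,6}  [accepting]
'b' @ 3: {1,2,3,4,5,6,7}  [accepting]
'c' @ 4: {1,2,3,4,6,7}  [accepting]
'a' @ 5: {1,2,3,4,5,6}  [accepting]
'a' @ 6: {1,2,3,4,5,6}  [accepting]
'b' @ 7: {1,2,3,4,5,6,7}  [accepting]
after full input: {1,2,3,4,5,6,7}  (accept=1 in)

Answer: ACCEPT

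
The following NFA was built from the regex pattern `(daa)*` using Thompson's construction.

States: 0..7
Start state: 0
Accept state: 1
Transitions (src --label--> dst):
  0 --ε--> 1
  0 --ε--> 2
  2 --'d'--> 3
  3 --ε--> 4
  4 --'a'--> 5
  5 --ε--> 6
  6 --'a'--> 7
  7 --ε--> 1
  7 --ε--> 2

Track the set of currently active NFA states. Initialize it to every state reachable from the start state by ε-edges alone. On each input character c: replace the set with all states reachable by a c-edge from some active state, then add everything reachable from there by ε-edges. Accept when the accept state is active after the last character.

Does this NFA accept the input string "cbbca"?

initial (ε-close {0}): {0,1,2}
'c' @ 1: {}  — dead — no transitions
rest 'bbca' ignored (set empty)
after full input: {}  (accept=1 not in)

Answer: REJECT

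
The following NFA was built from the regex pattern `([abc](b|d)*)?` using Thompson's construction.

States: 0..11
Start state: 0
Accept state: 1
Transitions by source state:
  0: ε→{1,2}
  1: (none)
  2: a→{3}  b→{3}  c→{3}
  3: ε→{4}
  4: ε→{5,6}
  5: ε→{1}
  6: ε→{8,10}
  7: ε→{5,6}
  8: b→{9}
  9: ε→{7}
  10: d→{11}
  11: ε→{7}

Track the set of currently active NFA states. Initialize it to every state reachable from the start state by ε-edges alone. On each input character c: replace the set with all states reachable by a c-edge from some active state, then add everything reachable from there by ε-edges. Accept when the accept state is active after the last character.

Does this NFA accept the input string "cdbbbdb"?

start: ε-closure({0}) = {0,1,2}
'c' @ 1: {1,3,4,5,6,8,10}  (accept∈set)
'd' @ 2: {1,5,6,7,8,10,11}  (accept∈set)
'b' @ 3: {1,5,6,7,8,9,10}  (accept∈set)
'b' @ 4: {1,5,6,7,8,9,10}  (accept∈set)
'b' @ 5: {1,5,6,7,8,9,10}  (accept∈set)
'd' @ 6: {1,5,6,7,8,10,11}  (accept∈set)
'b' @ 7: {1,5,6,7,8,9,10}  (accept∈set)
end set {1,5,6,7,8,9,10} — state 1 in

Answer: ACCEPT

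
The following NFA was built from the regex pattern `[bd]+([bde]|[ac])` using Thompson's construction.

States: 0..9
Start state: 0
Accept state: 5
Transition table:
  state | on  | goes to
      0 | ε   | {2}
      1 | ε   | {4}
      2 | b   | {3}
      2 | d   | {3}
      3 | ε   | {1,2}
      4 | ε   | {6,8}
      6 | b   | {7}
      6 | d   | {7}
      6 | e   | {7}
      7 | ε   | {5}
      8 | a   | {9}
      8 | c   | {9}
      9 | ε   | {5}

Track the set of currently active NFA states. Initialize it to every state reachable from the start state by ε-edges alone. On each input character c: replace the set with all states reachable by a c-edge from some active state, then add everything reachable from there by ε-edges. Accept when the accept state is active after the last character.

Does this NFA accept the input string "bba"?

initial (ε-close {0}): {0,2}
'b' @ 1: {1,2,3,4,6,8}
'b' @ 2: {1,2,3,4,5,6,7,8}  [accepting]
'a' @ 3: {5,9}  [accepting]
after full input: {5,9}  (accept=5 in)

Answer: ACCEPT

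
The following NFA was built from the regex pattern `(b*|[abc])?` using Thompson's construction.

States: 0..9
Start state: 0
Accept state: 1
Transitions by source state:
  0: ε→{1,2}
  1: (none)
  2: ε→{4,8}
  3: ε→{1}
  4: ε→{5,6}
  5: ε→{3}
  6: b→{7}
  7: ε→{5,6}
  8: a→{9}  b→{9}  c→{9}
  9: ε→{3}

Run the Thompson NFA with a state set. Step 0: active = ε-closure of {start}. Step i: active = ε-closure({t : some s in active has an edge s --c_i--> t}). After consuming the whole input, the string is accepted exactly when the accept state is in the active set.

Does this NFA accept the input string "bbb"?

Answer: ACCEPT

Steps:
start: ε-closure({0}) = {0,1,2,3,4,5,6,8}
'b' @ 1: {1,3,5,6,7,9}  (accept∈set)
'b' @ 2: {1,3,5,6,7}  (accept∈set)
'b' @ 3: {1,3,5,6,7}  (accept∈set)
end set {1,3,5,6,7} — state 1 in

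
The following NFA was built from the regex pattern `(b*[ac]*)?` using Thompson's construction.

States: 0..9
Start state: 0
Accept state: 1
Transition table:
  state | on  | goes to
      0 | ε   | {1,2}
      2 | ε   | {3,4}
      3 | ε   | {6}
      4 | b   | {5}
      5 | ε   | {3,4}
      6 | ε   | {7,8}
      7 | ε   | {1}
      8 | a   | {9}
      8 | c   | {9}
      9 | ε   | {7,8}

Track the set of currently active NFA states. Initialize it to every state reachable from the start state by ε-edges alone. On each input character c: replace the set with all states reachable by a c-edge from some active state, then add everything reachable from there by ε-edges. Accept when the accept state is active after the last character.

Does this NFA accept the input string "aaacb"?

Answer: REJECT

Steps:
start: ε-closure({0}) = {0,1,2,3,4,6,7,8}
'a' @ 1: {1,7,8,9}  [accepting]
'a' @ 2: {1,7,8,9}  [accepting]
'a' @ 3: {1,7,8,9}  [accepting]
'c' @ 4: {1,7,8,9}  [accepting]
'b' @ 5: {}  — no active states
final: {}; accept 1 not in set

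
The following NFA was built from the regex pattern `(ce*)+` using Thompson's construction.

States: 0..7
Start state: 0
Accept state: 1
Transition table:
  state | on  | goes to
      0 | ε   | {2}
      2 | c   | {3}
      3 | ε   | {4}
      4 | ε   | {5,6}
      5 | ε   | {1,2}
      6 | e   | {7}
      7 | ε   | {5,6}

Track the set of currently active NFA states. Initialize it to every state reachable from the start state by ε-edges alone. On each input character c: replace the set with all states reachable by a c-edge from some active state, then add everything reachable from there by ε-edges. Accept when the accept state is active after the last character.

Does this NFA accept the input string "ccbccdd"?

Answer: REJECT

Trace:
S₀ = ε-closure({0}) = {0,2}
'c' @ 1: {1,2,3,4,5,6}  ✓accept
'c' @ 2: {1,2,3,4,5,6}  ✓accept
'b' @ 3: {}  — state set empty
rest 'ccdd' ignored (set empty)
end set {} — state 1 not in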